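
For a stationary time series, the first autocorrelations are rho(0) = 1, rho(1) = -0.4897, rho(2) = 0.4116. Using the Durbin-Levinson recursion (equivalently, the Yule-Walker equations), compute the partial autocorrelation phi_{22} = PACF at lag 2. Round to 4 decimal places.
\phi_{22} = 0.2260

The PACF at lag k is phi_{kk}, the last component of the solution
to the Yule-Walker system G_k phi = r_k where
  (G_k)_{ij} = rho(|i - j|), (r_k)_i = rho(i), i,j = 1..k.
Equivalently, Durbin-Levinson gives phi_{kk} iteratively:
  phi_{11} = rho(1)
  phi_{kk} = [rho(k) - sum_{j=1..k-1} phi_{k-1,j} rho(k-j)]
            / [1 - sum_{j=1..k-1} phi_{k-1,j} rho(j)],
  phi_{k,j} = phi_{k-1,j} - phi_{kk} phi_{k-1,k-j},  j = 1..k-1.
Step k = 1:
  phi_11 = rho(1) = -0.4897.
Step k = 2:
  phi_22 = [rho(2) - phi_11 rho(1)] / [1 - phi_11 rho(1)] = [0.4116 - (-0.4897)(-0.4897)] / [1 - (-0.4897)(-0.4897)]
         = 0.17179391 / 0.76019391 = 0.226.
Therefore phi_{22} = 0.2260.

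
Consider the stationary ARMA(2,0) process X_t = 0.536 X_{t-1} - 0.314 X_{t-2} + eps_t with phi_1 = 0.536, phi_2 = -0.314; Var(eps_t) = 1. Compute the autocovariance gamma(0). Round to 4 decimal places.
\gamma(0) = 1.3308

Multiply the model equation by X_{t-k} and take expectations. With theta_0 = psi_0 = 1 and psi_j the MA(infinity) weights, this gives
  gamma(k) - sum_i phi_i gamma(k-i) = c_k,
  c_k = sigma^2 * sum_{j=k..q} theta_j psi_{j-k}   (c_k = 0 for k > q),
using gamma(-m) = gamma(m).
Pure AR (q = 0): c_0 = sigma^2 = 1, c_k = 0 for k >= 1.
Equations for k = 0, 1, 2 (AR order 2, c_2 = 0):
  (E0) gamma(0) = phi_1 gamma(1) + phi_2 gamma(2) + c_0
  (E1) gamma(1) = phi_1 gamma(0) + phi_2 gamma(1) + c_1
  (E2) gamma(2) = phi_1 gamma(1) + phi_2 gamma(0)
From (E1): gamma(1) = A gamma(0) + B with
  A = phi_1 / (1 - phi_2) = 0.536 / 1.314 = 0.407915,   B = c_1 / (1 - phi_2) = 0 / 1.314 = 0.
Insert (E2) into (E0): gamma(0) (1 - phi_2^2) = phi_1 (1 + phi_2) gamma(1) + c_0.
  phi_1 (1 + phi_2) = (0.536)(0.686) = 0.367696,   1 - phi_2^2 = 0.901404.
Replace gamma(1) by A gamma(0) + B and collect gamma(0):
  gamma(0) [0.901404 - (0.367696)(0.407915)] = c_0 = 1
  gamma(0) * 0.751415 = 1
  gamma(0) = 1 / 0.751415 = 1.330822.
Therefore gamma(0) = 1.3308 (to 4 decimal places).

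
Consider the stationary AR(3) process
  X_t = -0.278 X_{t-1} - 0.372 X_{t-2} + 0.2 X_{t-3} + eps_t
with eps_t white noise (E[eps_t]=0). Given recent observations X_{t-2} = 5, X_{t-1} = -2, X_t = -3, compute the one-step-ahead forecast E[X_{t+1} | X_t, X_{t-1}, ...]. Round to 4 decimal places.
E[X_{t+1} \mid \mathcal F_t] = 2.5780

For an AR(p) model X_t = c + sum_i phi_i X_{t-i} + eps_t, the
one-step-ahead conditional mean is
  E[X_{t+1} | X_t, ...] = c + sum_i phi_i X_{t+1-i}.
Substitute known values:
  E[X_{t+1} | ...] = (-0.278) * (-3) + (-0.372) * (-2) + (0.2) * (5)
                   = 2.5780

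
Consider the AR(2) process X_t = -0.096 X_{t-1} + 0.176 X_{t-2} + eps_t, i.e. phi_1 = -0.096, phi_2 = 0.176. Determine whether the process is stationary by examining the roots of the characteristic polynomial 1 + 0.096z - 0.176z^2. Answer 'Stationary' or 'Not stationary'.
\text{Stationary}

The AR(p) characteristic polynomial is P(z) = 1 + 0.096z - 0.176z^2.
Stationarity requires all roots to lie outside the unit circle, i.e. |z| > 1 for every root.
Set 1 + (0.096) z + (-0.176) z^2 = 0, i.e. a z^2 + b z + c = 0 with a = -0.176, b = 0.096, c = 1.
Discriminant D = b^2 - 4ac = (0.096)^2 - 4*(-0.176)*1 = 0.009216 - (-0.704) = 0.713216.
D >= 0, so the roots are real: z = (-b +/- sqrt(D)) / (2a) = (-0.096 +/- 0.844521) / (-0.352).
  z_1 = (-0.096 + 0.844521) / (-0.352) = -2.1265,   |z_1| = 2.1265.
  z_2 = (-0.096 - 0.844521) / (-0.352) = 2.6719,   |z_2| = 2.6719.
Moduli of all roots: 2.1265, 2.6719.
All moduli strictly greater than 1? Yes.
Verdict: Stationary.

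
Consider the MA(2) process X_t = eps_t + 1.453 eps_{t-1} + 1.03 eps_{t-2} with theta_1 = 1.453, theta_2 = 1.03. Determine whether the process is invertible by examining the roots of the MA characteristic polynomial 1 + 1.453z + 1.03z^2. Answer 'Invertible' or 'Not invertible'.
\text{Not invertible}

The MA(q) characteristic polynomial is P(z) = 1 + 1.453z + 1.03z^2.
Invertibility requires all roots to lie outside the unit circle, i.e. |z| > 1 for every root.
Set 1 + (1.453) z + (1.03) z^2 = 0, i.e. a z^2 + b z + c = 0 with a = 1.03, b = 1.453, c = 1.
Discriminant D = b^2 - 4ac = (1.453)^2 - 4*(1.03)*1 = 2.111209 - (4.12) = -2.008791.
D < 0, so the roots are the complex-conjugate pair z = (-b +/- i sqrt(-D)) / (2a) = -0.7053 +/- 0.688i.
For a conjugate pair |z|^2 = z * conj(z) = (product of roots) = c/a = 1/(1.03) = 0.970874, so |z| = sqrt(0.970874) = 0.9853 for both roots.
Moduli of all roots: 0.9853, 0.9853.
All moduli strictly greater than 1? No.
Verdict: Not invertible.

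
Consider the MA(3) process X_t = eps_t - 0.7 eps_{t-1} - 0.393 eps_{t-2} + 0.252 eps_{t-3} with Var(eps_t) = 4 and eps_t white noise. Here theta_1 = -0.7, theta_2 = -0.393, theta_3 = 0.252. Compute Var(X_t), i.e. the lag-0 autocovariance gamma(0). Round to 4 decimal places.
\gamma(0) = 6.8318

For an MA(q) process X_t = eps_t + sum_i theta_i eps_{t-i} with
Var(eps_t) = sigma^2, the variance is
  gamma(0) = sigma^2 * (1 + sum_i theta_i^2).
  sum_i theta_i^2 = (-0.7)^2 + (-0.393)^2 + (0.252)^2 = 0.49 + 0.154449 + 0.063504 = 0.707953.
  gamma(0) = 4 * (1 + 0.707953) = 4 * 1.707953 = 6.831812, which rounds to 6.8318.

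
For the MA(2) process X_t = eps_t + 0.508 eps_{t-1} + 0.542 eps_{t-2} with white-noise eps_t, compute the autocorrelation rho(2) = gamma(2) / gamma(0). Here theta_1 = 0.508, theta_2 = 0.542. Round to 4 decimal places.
\rho(2) = 0.3493

For an MA(q) process with theta_0 = 1, the autocovariance is
  gamma(k) = sigma^2 * sum_{i=0..q-k} theta_i * theta_{i+k},
and rho(k) = gamma(k) / gamma(0). Sigma^2 cancels.
  numerator   = (1)*(0.542) = 0.542.
  denominator = (1)^2 + (0.508)^2 + (0.542)^2 = 1.551828.
  rho(2) = 0.542 / 1.551828 = 0.3493.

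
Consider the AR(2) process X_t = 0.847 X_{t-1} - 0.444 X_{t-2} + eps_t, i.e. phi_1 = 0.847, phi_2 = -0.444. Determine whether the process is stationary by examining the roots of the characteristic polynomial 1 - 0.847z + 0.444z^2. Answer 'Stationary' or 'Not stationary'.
\text{Stationary}

The AR(p) characteristic polynomial is P(z) = 1 - 0.847z + 0.444z^2.
Stationarity requires all roots to lie outside the unit circle, i.e. |z| > 1 for every root.
Set 1 + (-0.847) z + (0.444) z^2 = 0, i.e. a z^2 + b z + c = 0 with a = 0.444, b = -0.847, c = 1.
Discriminant D = b^2 - 4ac = (-0.847)^2 - 4*(0.444)*1 = 0.717409 - (1.776) = -1.058591.
D < 0, so the roots are the complex-conjugate pair z = (-b +/- i sqrt(-D)) / (2a) = 0.9538 +/- 1.1586i.
For a conjugate pair |z|^2 = z * conj(z) = (product of roots) = c/a = 1/(0.444) = 2.252252, so |z| = sqrt(2.252252) = 1.5008 for both roots.
Moduli of all roots: 1.5008, 1.5008.
All moduli strictly greater than 1? Yes.
Verdict: Stationary.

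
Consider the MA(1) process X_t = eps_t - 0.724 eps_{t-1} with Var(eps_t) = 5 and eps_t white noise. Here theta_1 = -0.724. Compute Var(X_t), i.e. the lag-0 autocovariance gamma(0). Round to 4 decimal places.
\gamma(0) = 7.6209

For an MA(q) process X_t = eps_t + sum_i theta_i eps_{t-i} with
Var(eps_t) = sigma^2, the variance is
  gamma(0) = sigma^2 * (1 + sum_i theta_i^2).
  sum_i theta_i^2 = (-0.724)^2 = 0.524176.
  gamma(0) = 5 * (1 + 0.524176) = 5 * 1.524176 = 7.62088, which rounds to 7.6209.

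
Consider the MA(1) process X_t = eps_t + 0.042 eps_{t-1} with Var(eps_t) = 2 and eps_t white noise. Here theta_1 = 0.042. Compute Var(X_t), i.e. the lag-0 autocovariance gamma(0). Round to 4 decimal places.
\gamma(0) = 2.0035

For an MA(q) process X_t = eps_t + sum_i theta_i eps_{t-i} with
Var(eps_t) = sigma^2, the variance is
  gamma(0) = sigma^2 * (1 + sum_i theta_i^2).
  sum_i theta_i^2 = (0.042)^2 = 0.001764.
  gamma(0) = 2 * (1 + 0.001764) = 2 * 1.001764 = 2.003528, which rounds to 2.0035.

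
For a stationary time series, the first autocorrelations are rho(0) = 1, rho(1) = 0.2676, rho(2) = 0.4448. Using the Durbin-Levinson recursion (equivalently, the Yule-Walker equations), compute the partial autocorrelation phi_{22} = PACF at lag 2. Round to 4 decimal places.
\phi_{22} = 0.4020

The PACF at lag k is phi_{kk}, the last component of the solution
to the Yule-Walker system G_k phi = r_k where
  (G_k)_{ij} = rho(|i - j|), (r_k)_i = rho(i), i,j = 1..k.
Equivalently, Durbin-Levinson gives phi_{kk} iteratively:
  phi_{11} = rho(1)
  phi_{kk} = [rho(k) - sum_{j=1..k-1} phi_{k-1,j} rho(k-j)]
            / [1 - sum_{j=1..k-1} phi_{k-1,j} rho(j)],
  phi_{k,j} = phi_{k-1,j} - phi_{kk} phi_{k-1,k-j},  j = 1..k-1.
Step k = 1:
  phi_11 = rho(1) = 0.2676.
Step k = 2:
  phi_22 = [rho(2) - phi_11 rho(1)] / [1 - phi_11 rho(1)] = [0.4448 - (0.2676)(0.2676)] / [1 - (0.2676)(0.2676)]
         = 0.37319024 / 0.92839024 = 0.402.
Therefore phi_{22} = 0.4020.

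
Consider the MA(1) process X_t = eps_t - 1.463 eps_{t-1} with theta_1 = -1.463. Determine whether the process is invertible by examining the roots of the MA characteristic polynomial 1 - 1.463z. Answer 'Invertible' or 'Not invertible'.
\text{Not invertible}

The MA(q) characteristic polynomial is P(z) = 1 - 1.463z.
Invertibility requires all roots to lie outside the unit circle, i.e. |z| > 1 for every root.
This is linear in z: 1 + (-1.463) z = 0  =>  z = -1/(-1.463) = 0.683527,  |z| = 0.683527.
Moduli of all roots: 0.6835.
All moduli strictly greater than 1? No.
Verdict: Not invertible.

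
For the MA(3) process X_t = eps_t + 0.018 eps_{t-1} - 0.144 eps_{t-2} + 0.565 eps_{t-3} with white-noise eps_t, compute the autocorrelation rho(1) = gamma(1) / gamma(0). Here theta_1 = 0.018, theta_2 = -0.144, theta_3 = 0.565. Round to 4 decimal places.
\rho(1) = -0.0492

For an MA(q) process with theta_0 = 1, the autocovariance is
  gamma(k) = sigma^2 * sum_{i=0..q-k} theta_i * theta_{i+k},
and rho(k) = gamma(k) / gamma(0). Sigma^2 cancels.
  numerator   = (1)*(0.018) + (0.018)*(-0.144) + (-0.144)*(0.565) = -0.065952.
  denominator = (1)^2 + (0.018)^2 + (-0.144)^2 + (0.565)^2 = 1.340285.
  rho(1) = -0.065952 / 1.340285 = -0.0492.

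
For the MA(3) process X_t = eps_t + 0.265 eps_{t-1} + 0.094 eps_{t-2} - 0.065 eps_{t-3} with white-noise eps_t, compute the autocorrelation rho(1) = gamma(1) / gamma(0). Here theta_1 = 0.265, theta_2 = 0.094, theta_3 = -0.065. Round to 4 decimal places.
\rho(1) = 0.2620

For an MA(q) process with theta_0 = 1, the autocovariance is
  gamma(k) = sigma^2 * sum_{i=0..q-k} theta_i * theta_{i+k},
and rho(k) = gamma(k) / gamma(0). Sigma^2 cancels.
  numerator   = (1)*(0.265) + (0.265)*(0.094) + (0.094)*(-0.065) = 0.2838.
  denominator = (1)^2 + (0.265)^2 + (0.094)^2 + (-0.065)^2 = 1.083286.
  rho(1) = 0.2838 / 1.083286 = 0.2620.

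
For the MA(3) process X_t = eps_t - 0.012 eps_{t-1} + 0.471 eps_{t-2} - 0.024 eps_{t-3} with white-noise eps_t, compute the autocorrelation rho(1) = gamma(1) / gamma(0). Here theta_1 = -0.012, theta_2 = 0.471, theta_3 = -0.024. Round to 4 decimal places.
\rho(1) = -0.0237

For an MA(q) process with theta_0 = 1, the autocovariance is
  gamma(k) = sigma^2 * sum_{i=0..q-k} theta_i * theta_{i+k},
and rho(k) = gamma(k) / gamma(0). Sigma^2 cancels.
  numerator   = (1)*(-0.012) + (-0.012)*(0.471) + (0.471)*(-0.024) = -0.028956.
  denominator = (1)^2 + (-0.012)^2 + (0.471)^2 + (-0.024)^2 = 1.222561.
  rho(1) = -0.028956 / 1.222561 = -0.0237.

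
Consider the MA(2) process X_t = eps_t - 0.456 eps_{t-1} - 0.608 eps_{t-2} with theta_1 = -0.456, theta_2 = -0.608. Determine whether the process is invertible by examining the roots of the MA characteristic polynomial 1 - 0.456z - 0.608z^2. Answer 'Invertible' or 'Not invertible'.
\text{Not invertible}

The MA(q) characteristic polynomial is P(z) = 1 - 0.456z - 0.608z^2.
Invertibility requires all roots to lie outside the unit circle, i.e. |z| > 1 for every root.
Set 1 + (-0.456) z + (-0.608) z^2 = 0, i.e. a z^2 + b z + c = 0 with a = -0.608, b = -0.456, c = 1.
Discriminant D = b^2 - 4ac = (-0.456)^2 - 4*(-0.608)*1 = 0.207936 - (-2.432) = 2.639936.
D >= 0, so the roots are real: z = (-b +/- sqrt(D)) / (2a) = (0.456 +/- 1.624788) / (-1.216).
  z_1 = (0.456 + 1.624788) / (-1.216) = -1.7112,   |z_1| = 1.7112.
  z_2 = (0.456 - 1.624788) / (-1.216) = 0.9612,   |z_2| = 0.9612.
Moduli of all roots: 1.7112, 0.9612.
All moduli strictly greater than 1? No.
Verdict: Not invertible.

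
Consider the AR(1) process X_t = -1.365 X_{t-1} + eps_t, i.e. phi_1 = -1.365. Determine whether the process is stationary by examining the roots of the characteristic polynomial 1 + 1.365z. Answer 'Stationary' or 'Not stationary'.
\text{Not stationary}

The AR(p) characteristic polynomial is P(z) = 1 + 1.365z.
Stationarity requires all roots to lie outside the unit circle, i.e. |z| > 1 for every root.
This is linear in z: 1 + (1.365) z = 0  =>  z = -1/(1.365) = -0.732601,  |z| = 0.732601.
Moduli of all roots: 0.7326.
All moduli strictly greater than 1? No.
Verdict: Not stationary.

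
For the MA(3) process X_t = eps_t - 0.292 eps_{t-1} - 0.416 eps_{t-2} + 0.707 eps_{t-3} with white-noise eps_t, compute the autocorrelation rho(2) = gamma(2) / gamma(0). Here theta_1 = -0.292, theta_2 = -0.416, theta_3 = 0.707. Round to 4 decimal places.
\rho(2) = -0.3540

For an MA(q) process with theta_0 = 1, the autocovariance is
  gamma(k) = sigma^2 * sum_{i=0..q-k} theta_i * theta_{i+k},
and rho(k) = gamma(k) / gamma(0). Sigma^2 cancels.
  numerator   = (1)*(-0.416) + (-0.292)*(0.707) = -0.622444.
  denominator = (1)^2 + (-0.292)^2 + (-0.416)^2 + (0.707)^2 = 1.758169.
  rho(2) = -0.622444 / 1.758169 = -0.3540.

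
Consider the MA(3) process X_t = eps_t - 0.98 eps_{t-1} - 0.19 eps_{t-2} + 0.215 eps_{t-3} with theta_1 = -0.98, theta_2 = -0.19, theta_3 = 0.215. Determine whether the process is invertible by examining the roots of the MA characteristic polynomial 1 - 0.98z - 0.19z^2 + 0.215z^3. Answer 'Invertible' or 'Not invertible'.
\text{Invertible}

The MA(q) characteristic polynomial is P(z) = 1 - 0.98z - 0.19z^2 + 0.215z^3.
Invertibility requires all roots to lie outside the unit circle, i.e. |z| > 1 for every root.
Degree 3: look for a simple real root z0 first, then factor out (1 - z/z0) and solve the remaining quadratic.
Testing z0 = 2: P(2) = 1 + (-0.98)(2) + (-0.19)(2)^2 + (0.215)(2)^3
  = 1 + (-1.96) + (-0.76) + (1.72) = 0.  So z_0 = 2 is a root, |z_0| = 2.
Divide out the factor (1 - 0.5 z) = (1 - z/z0) (since 1/z0 = 0.5):
  P(z) = (1 - 0.5 z)(1 + (-0.48) z + (-0.43) z^2)
  [check: z-coef -0.48 - (0.5) = -0.98; z^2-coef -0.43 - (0.5)(-0.48) = -0.19; z^3-coef -(0.5)(-0.43) = 0.215.]
Remaining roots from the quadratic factor 1 + (-0.48) z + (-0.43) z^2:
  Set 1 + (-0.48) z + (-0.43) z^2 = 0, i.e. a z^2 + b z + c = 0 with a = -0.43, b = -0.48, c = 1.
  Discriminant D = b^2 - 4ac = (-0.48)^2 - 4*(-0.43)*1 = 0.2304 - (-1.72) = 1.9504.
  D >= 0, so the roots are real: z = (-b +/- sqrt(D)) / (2a) = (0.48 +/- 1.396567) / (-0.86).
    z_1 = (0.48 + 1.396567) / (-0.86) = -2.1821,   |z_1| = 2.1821.
    z_2 = (0.48 - 1.396567) / (-0.86) = 1.0658,   |z_2| = 1.0658.
Moduli of all roots: 2.0000, 2.1821, 1.0658.
All moduli strictly greater than 1? Yes.
Verdict: Invertible.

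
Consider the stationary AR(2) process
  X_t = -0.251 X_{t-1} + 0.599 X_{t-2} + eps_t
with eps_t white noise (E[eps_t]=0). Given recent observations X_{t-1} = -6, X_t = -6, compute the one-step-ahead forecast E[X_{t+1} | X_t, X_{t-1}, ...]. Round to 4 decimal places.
E[X_{t+1} \mid \mathcal F_t] = -2.0880

For an AR(p) model X_t = c + sum_i phi_i X_{t-i} + eps_t, the
one-step-ahead conditional mean is
  E[X_{t+1} | X_t, ...] = c + sum_i phi_i X_{t+1-i}.
Substitute known values:
  E[X_{t+1} | ...] = (-0.251) * (-6) + (0.599) * (-6)
                   = -2.0880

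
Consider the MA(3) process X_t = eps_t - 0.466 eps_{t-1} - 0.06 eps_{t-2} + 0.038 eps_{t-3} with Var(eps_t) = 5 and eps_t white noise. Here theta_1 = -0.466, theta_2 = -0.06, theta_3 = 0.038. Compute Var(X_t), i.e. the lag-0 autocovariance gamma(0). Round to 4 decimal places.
\gamma(0) = 6.1110

For an MA(q) process X_t = eps_t + sum_i theta_i eps_{t-i} with
Var(eps_t) = sigma^2, the variance is
  gamma(0) = sigma^2 * (1 + sum_i theta_i^2).
  sum_i theta_i^2 = (-0.466)^2 + (-0.06)^2 + (0.038)^2 = 0.217156 + 0.0036 + 0.001444 = 0.2222.
  gamma(0) = 5 * (1 + 0.2222) = 5 * 1.2222 = 6.111, which rounds to 6.1110.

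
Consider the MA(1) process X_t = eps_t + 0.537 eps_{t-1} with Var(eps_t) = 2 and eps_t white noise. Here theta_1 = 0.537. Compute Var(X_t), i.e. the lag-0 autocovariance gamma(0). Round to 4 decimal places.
\gamma(0) = 2.5767

For an MA(q) process X_t = eps_t + sum_i theta_i eps_{t-i} with
Var(eps_t) = sigma^2, the variance is
  gamma(0) = sigma^2 * (1 + sum_i theta_i^2).
  sum_i theta_i^2 = (0.537)^2 = 0.288369.
  gamma(0) = 2 * (1 + 0.288369) = 2 * 1.288369 = 2.576738, which rounds to 2.5767.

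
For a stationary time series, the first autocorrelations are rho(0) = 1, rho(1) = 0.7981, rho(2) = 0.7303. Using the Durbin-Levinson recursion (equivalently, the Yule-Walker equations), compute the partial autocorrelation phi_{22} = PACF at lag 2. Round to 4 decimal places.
\phi_{22} = 0.2571

The PACF at lag k is phi_{kk}, the last component of the solution
to the Yule-Walker system G_k phi = r_k where
  (G_k)_{ij} = rho(|i - j|), (r_k)_i = rho(i), i,j = 1..k.
Equivalently, Durbin-Levinson gives phi_{kk} iteratively:
  phi_{11} = rho(1)
  phi_{kk} = [rho(k) - sum_{j=1..k-1} phi_{k-1,j} rho(k-j)]
            / [1 - sum_{j=1..k-1} phi_{k-1,j} rho(j)],
  phi_{k,j} = phi_{k-1,j} - phi_{kk} phi_{k-1,k-j},  j = 1..k-1.
Step k = 1:
  phi_11 = rho(1) = 0.7981.
Step k = 2:
  phi_22 = [rho(2) - phi_11 rho(1)] / [1 - phi_11 rho(1)] = [0.7303 - (0.7981)(0.7981)] / [1 - (0.7981)(0.7981)]
         = 0.09333639 / 0.36303639 = 0.2571.
Therefore phi_{22} = 0.2571.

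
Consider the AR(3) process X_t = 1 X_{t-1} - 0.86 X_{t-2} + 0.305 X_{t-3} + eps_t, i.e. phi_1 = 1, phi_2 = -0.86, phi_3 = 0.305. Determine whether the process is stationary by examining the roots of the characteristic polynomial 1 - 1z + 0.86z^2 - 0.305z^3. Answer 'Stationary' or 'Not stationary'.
\text{Stationary}

The AR(p) characteristic polynomial is P(z) = 1 - 1z + 0.86z^2 - 0.305z^3.
Stationarity requires all roots to lie outside the unit circle, i.e. |z| > 1 for every root.
Degree 3: look for a simple real root z0 first, then factor out (1 - z/z0) and solve the remaining quadratic.
Testing z0 = 2: P(2) = 1 + (-1)(2) + (0.86)(2)^2 + (-0.305)(2)^3
  = 1 + (-2) + (3.44) + (-2.44) = 0.  So z_0 = 2 is a root, |z_0| = 2.
Divide out the factor (1 - 0.5 z) = (1 - z/z0) (since 1/z0 = 0.5):
  P(z) = (1 - 0.5 z)(1 + (-0.5) z + (0.61) z^2)
  [check: z-coef -0.5 - (0.5) = -1; z^2-coef 0.61 - (0.5)(-0.5) = 0.86; z^3-coef -(0.5)(0.61) = -0.305.]
Remaining roots from the quadratic factor 1 + (-0.5) z + (0.61) z^2:
  Set 1 + (-0.5) z + (0.61) z^2 = 0, i.e. a z^2 + b z + c = 0 with a = 0.61, b = -0.5, c = 1.
  Discriminant D = b^2 - 4ac = (-0.5)^2 - 4*(0.61)*1 = 0.25 - (2.44) = -2.19.
  D < 0, so the roots are the complex-conjugate pair z = (-b +/- i sqrt(-D)) / (2a) = 0.4098 +/- 1.213i.
  For a conjugate pair |z|^2 = z * conj(z) = (product of roots) = c/a = 1/(0.61) = 1.639344, so |z| = sqrt(1.639344) = 1.2804 for both roots.
Moduli of all roots: 2.0000, 1.2804, 1.2804.
All moduli strictly greater than 1? Yes.
Verdict: Stationary.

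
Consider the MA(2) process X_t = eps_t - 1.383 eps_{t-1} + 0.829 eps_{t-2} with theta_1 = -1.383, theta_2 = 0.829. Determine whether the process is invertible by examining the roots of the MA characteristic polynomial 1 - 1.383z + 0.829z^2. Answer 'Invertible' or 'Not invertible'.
\text{Invertible}

The MA(q) characteristic polynomial is P(z) = 1 - 1.383z + 0.829z^2.
Invertibility requires all roots to lie outside the unit circle, i.e. |z| > 1 for every root.
Set 1 + (-1.383) z + (0.829) z^2 = 0, i.e. a z^2 + b z + c = 0 with a = 0.829, b = -1.383, c = 1.
Discriminant D = b^2 - 4ac = (-1.383)^2 - 4*(0.829)*1 = 1.912689 - (3.316) = -1.403311.
D < 0, so the roots are the complex-conjugate pair z = (-b +/- i sqrt(-D)) / (2a) = 0.8341 +/- 0.7145i.
For a conjugate pair |z|^2 = z * conj(z) = (product of roots) = c/a = 1/(0.829) = 1.206273, so |z| = sqrt(1.206273) = 1.0983 for both roots.
Moduli of all roots: 1.0983, 1.0983.
All moduli strictly greater than 1? Yes.
Verdict: Invertible.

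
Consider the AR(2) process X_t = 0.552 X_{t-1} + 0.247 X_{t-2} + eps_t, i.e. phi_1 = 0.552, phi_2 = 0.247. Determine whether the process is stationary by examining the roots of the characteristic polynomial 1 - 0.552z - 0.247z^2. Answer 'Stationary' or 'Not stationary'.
\text{Stationary}

The AR(p) characteristic polynomial is P(z) = 1 - 0.552z - 0.247z^2.
Stationarity requires all roots to lie outside the unit circle, i.e. |z| > 1 for every root.
Set 1 + (-0.552) z + (-0.247) z^2 = 0, i.e. a z^2 + b z + c = 0 with a = -0.247, b = -0.552, c = 1.
Discriminant D = b^2 - 4ac = (-0.552)^2 - 4*(-0.247)*1 = 0.304704 - (-0.988) = 1.292704.
D >= 0, so the roots are real: z = (-b +/- sqrt(D)) / (2a) = (0.552 +/- 1.136971) / (-0.494).
  z_1 = (0.552 + 1.136971) / (-0.494) = -3.419,   |z_1| = 3.419.
  z_2 = (0.552 - 1.136971) / (-0.494) = 1.1842,   |z_2| = 1.1842.
Moduli of all roots: 3.4190, 1.1842.
All moduli strictly greater than 1? Yes.
Verdict: Stationary.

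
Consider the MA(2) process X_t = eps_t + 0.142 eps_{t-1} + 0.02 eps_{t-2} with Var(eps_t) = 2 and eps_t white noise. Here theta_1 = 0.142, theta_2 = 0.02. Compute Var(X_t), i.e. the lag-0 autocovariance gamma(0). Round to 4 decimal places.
\gamma(0) = 2.0411

For an MA(q) process X_t = eps_t + sum_i theta_i eps_{t-i} with
Var(eps_t) = sigma^2, the variance is
  gamma(0) = sigma^2 * (1 + sum_i theta_i^2).
  sum_i theta_i^2 = (0.142)^2 + (0.02)^2 = 0.020164 + 0.0004 = 0.020564.
  gamma(0) = 2 * (1 + 0.020564) = 2 * 1.020564 = 2.041128, which rounds to 2.0411.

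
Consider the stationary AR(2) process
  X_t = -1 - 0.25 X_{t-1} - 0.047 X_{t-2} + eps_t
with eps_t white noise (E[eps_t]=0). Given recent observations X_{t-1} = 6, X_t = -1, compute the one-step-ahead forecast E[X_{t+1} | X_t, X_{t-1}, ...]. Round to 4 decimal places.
E[X_{t+1} \mid \mathcal F_t] = -1.0320

For an AR(p) model X_t = c + sum_i phi_i X_{t-i} + eps_t, the
one-step-ahead conditional mean is
  E[X_{t+1} | X_t, ...] = c + sum_i phi_i X_{t+1-i}.
Substitute known values:
  E[X_{t+1} | ...] = -1 + (-0.25) * (-1) + (-0.047) * (6)
                   = -1.0320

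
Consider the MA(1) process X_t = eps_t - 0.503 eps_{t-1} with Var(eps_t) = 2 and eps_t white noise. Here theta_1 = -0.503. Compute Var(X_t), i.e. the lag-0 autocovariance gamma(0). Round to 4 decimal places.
\gamma(0) = 2.5060

For an MA(q) process X_t = eps_t + sum_i theta_i eps_{t-i} with
Var(eps_t) = sigma^2, the variance is
  gamma(0) = sigma^2 * (1 + sum_i theta_i^2).
  sum_i theta_i^2 = (-0.503)^2 = 0.253009.
  gamma(0) = 2 * (1 + 0.253009) = 2 * 1.253009 = 2.506018, which rounds to 2.5060.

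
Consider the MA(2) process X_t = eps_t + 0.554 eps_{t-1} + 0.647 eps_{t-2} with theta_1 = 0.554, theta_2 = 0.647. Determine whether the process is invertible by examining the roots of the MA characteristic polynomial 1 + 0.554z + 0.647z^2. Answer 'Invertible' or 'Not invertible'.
\text{Invertible}

The MA(q) characteristic polynomial is P(z) = 1 + 0.554z + 0.647z^2.
Invertibility requires all roots to lie outside the unit circle, i.e. |z| > 1 for every root.
Set 1 + (0.554) z + (0.647) z^2 = 0, i.e. a z^2 + b z + c = 0 with a = 0.647, b = 0.554, c = 1.
Discriminant D = b^2 - 4ac = (0.554)^2 - 4*(0.647)*1 = 0.306916 - (2.588) = -2.281084.
D < 0, so the roots are the complex-conjugate pair z = (-b +/- i sqrt(-D)) / (2a) = -0.4281 +/- 1.1672i.
For a conjugate pair |z|^2 = z * conj(z) = (product of roots) = c/a = 1/(0.647) = 1.545595, so |z| = sqrt(1.545595) = 1.2432 for both roots.
Moduli of all roots: 1.2432, 1.2432.
All moduli strictly greater than 1? Yes.
Verdict: Invertible.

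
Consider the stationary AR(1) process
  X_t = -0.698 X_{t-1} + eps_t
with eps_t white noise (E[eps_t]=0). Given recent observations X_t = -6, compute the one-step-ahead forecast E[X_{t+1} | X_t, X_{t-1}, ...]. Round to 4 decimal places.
E[X_{t+1} \mid \mathcal F_t] = 4.1880

For an AR(p) model X_t = c + sum_i phi_i X_{t-i} + eps_t, the
one-step-ahead conditional mean is
  E[X_{t+1} | X_t, ...] = c + sum_i phi_i X_{t+1-i}.
Substitute known values:
  E[X_{t+1} | ...] = (-0.698) * (-6)
                   = 4.1880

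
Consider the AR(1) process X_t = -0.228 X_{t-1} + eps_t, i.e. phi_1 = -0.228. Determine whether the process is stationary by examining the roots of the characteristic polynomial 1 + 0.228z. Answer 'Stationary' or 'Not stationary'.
\text{Stationary}

The AR(p) characteristic polynomial is P(z) = 1 + 0.228z.
Stationarity requires all roots to lie outside the unit circle, i.e. |z| > 1 for every root.
This is linear in z: 1 + (0.228) z = 0  =>  z = -1/(0.228) = -4.385965,  |z| = 4.385965.
Moduli of all roots: 4.3860.
All moduli strictly greater than 1? Yes.
Verdict: Stationary.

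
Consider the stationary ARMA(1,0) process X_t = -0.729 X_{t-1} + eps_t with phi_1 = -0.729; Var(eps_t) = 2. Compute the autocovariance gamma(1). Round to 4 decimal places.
\gamma(1) = -3.1117

Multiply the model equation by X_{t-k} and take expectations. With theta_0 = psi_0 = 1 and psi_j the MA(infinity) weights, this gives
  gamma(k) - sum_i phi_i gamma(k-i) = c_k,
  c_k = sigma^2 * sum_{j=k..q} theta_j psi_{j-k}   (c_k = 0 for k > q),
using gamma(-m) = gamma(m).
Pure AR (q = 0): c_0 = sigma^2 = 2, c_k = 0 for k >= 1.
Equations for k = 0 and k = 1 (AR order 1):
  gamma(0) = phi_1 gamma(1) + c_0
  gamma(1) = phi_1 gamma(0) + c_1
Substituting the second into the first: gamma(0) (1 - phi_1^2) = c_0 + phi_1 c_1, so
  gamma(0) = c_0 / (1 - phi_1^2) = 2 / (1 - (-0.729)^2) = 2 / 0.468559 = 4.268406.
  gamma(1) = phi_1 gamma(0) = (-0.729)(4.268406) = -3.111668.
Therefore gamma(1) = -3.1117 (to 4 decimal places).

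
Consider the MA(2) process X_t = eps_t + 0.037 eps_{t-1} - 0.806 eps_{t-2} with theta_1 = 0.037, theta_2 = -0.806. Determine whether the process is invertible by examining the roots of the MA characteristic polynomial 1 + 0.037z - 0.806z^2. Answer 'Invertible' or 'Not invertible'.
\text{Invertible}

The MA(q) characteristic polynomial is P(z) = 1 + 0.037z - 0.806z^2.
Invertibility requires all roots to lie outside the unit circle, i.e. |z| > 1 for every root.
Set 1 + (0.037) z + (-0.806) z^2 = 0, i.e. a z^2 + b z + c = 0 with a = -0.806, b = 0.037, c = 1.
Discriminant D = b^2 - 4ac = (0.037)^2 - 4*(-0.806)*1 = 0.001369 - (-3.224) = 3.225369.
D >= 0, so the roots are real: z = (-b +/- sqrt(D)) / (2a) = (-0.037 +/- 1.795931) / (-1.612).
  z_1 = (-0.037 + 1.795931) / (-1.612) = -1.0911,   |z_1| = 1.0911.
  z_2 = (-0.037 - 1.795931) / (-1.612) = 1.1371,   |z_2| = 1.1371.
Moduli of all roots: 1.0911, 1.1371.
All moduli strictly greater than 1? Yes.
Verdict: Invertible.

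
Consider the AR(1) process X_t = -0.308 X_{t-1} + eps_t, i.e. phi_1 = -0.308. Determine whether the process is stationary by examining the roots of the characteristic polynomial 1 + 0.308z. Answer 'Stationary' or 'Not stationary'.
\text{Stationary}

The AR(p) characteristic polynomial is P(z) = 1 + 0.308z.
Stationarity requires all roots to lie outside the unit circle, i.e. |z| > 1 for every root.
This is linear in z: 1 + (0.308) z = 0  =>  z = -1/(0.308) = -3.246753,  |z| = 3.246753.
Moduli of all roots: 3.2468.
All moduli strictly greater than 1? Yes.
Verdict: Stationary.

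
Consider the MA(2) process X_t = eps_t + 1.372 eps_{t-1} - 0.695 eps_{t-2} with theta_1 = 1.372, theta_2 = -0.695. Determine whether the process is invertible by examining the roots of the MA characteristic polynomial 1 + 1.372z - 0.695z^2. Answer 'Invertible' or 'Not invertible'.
\text{Not invertible}

The MA(q) characteristic polynomial is P(z) = 1 + 1.372z - 0.695z^2.
Invertibility requires all roots to lie outside the unit circle, i.e. |z| > 1 for every root.
Set 1 + (1.372) z + (-0.695) z^2 = 0, i.e. a z^2 + b z + c = 0 with a = -0.695, b = 1.372, c = 1.
Discriminant D = b^2 - 4ac = (1.372)^2 - 4*(-0.695)*1 = 1.882384 - (-2.78) = 4.662384.
D >= 0, so the roots are real: z = (-b +/- sqrt(D)) / (2a) = (-1.372 +/- 2.159255) / (-1.39).
  z_1 = (-1.372 + 2.159255) / (-1.39) = -0.5664,   |z_1| = 0.5664.
  z_2 = (-1.372 - 2.159255) / (-1.39) = 2.5405,   |z_2| = 2.5405.
Moduli of all roots: 0.5664, 2.5405.
All moduli strictly greater than 1? No.
Verdict: Not invertible.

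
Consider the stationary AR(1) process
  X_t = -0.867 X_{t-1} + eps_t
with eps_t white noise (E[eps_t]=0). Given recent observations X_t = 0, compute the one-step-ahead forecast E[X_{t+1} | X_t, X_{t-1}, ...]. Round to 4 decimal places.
E[X_{t+1} \mid \mathcal F_t] = 0.0000

For an AR(p) model X_t = c + sum_i phi_i X_{t-i} + eps_t, the
one-step-ahead conditional mean is
  E[X_{t+1} | X_t, ...] = c + sum_i phi_i X_{t+1-i}.
Substitute known values:
  E[X_{t+1} | ...] = (-0.867) * (0)
                   = 0.0000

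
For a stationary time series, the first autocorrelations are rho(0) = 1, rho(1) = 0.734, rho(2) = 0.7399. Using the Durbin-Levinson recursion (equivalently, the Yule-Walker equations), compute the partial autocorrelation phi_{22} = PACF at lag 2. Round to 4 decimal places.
\phi_{22} = 0.4361

The PACF at lag k is phi_{kk}, the last component of the solution
to the Yule-Walker system G_k phi = r_k where
  (G_k)_{ij} = rho(|i - j|), (r_k)_i = rho(i), i,j = 1..k.
Equivalently, Durbin-Levinson gives phi_{kk} iteratively:
  phi_{11} = rho(1)
  phi_{kk} = [rho(k) - sum_{j=1..k-1} phi_{k-1,j} rho(k-j)]
            / [1 - sum_{j=1..k-1} phi_{k-1,j} rho(j)],
  phi_{k,j} = phi_{k-1,j} - phi_{kk} phi_{k-1,k-j},  j = 1..k-1.
Step k = 1:
  phi_11 = rho(1) = 0.734.
Step k = 2:
  phi_22 = [rho(2) - phi_11 rho(1)] / [1 - phi_11 rho(1)] = [0.7399 - (0.734)(0.734)] / [1 - (0.734)(0.734)]
         = 0.201144 / 0.461244 = 0.4361.
Therefore phi_{22} = 0.4361.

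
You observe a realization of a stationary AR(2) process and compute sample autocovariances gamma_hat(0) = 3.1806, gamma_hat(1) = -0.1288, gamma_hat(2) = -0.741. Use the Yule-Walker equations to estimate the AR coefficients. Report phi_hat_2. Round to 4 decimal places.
\hat\phi_{2} = -0.2350

The Yule-Walker equations for an AR(p) process read, in matrix form,
  Gamma_p phi = r_p,   with   (Gamma_p)_{ij} = gamma(|i - j|),
                       (r_p)_i = gamma(i),   i,j = 1..p.
Substitute the sample gammas (Toeplitz matrix and right-hand side of size 2):
  Gamma_p = [[3.1806, -0.1288], [-0.1288, 3.1806]]
  r_p     = [-0.1288, -0.741]
Written out:
  3.1806 phi_1 - 0.1288 phi_2 = -0.1288
  -0.1288 phi_1 + 3.1806 phi_2 = -0.741
Solve by Cramer's rule:
  det = gamma(0)^2 - gamma(1)^2 = (3.1806)^2 - (-0.1288)^2 = 10.11621636 - 0.01658944 = 10.09962692
  phi_hat_1 = [gamma(1) gamma(0) - gamma(1) gamma(2)] / det = [(-0.1288)(3.1806) - (-0.1288)(-0.741)] / 10.09962692 = -0.50510208 / 10.09962692 = -0.05
  phi_hat_2 = [gamma(0) gamma(2) - gamma(1)^2] / det = [(3.1806)(-0.741) - (-0.1288)^2] / 10.09962692 = -2.37341404 / 10.09962692 = -0.235
So phi_hat = [-0.0500, -0.2350].
Therefore phi_hat_2 = -0.2350.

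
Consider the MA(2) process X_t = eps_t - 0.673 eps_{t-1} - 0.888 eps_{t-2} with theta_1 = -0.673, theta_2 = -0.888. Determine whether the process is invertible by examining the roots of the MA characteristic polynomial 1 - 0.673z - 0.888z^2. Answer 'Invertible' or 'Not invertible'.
\text{Not invertible}

The MA(q) characteristic polynomial is P(z) = 1 - 0.673z - 0.888z^2.
Invertibility requires all roots to lie outside the unit circle, i.e. |z| > 1 for every root.
Set 1 + (-0.673) z + (-0.888) z^2 = 0, i.e. a z^2 + b z + c = 0 with a = -0.888, b = -0.673, c = 1.
Discriminant D = b^2 - 4ac = (-0.673)^2 - 4*(-0.888)*1 = 0.452929 - (-3.552) = 4.004929.
D >= 0, so the roots are real: z = (-b +/- sqrt(D)) / (2a) = (0.673 +/- 2.001232) / (-1.776).
  z_1 = (0.673 + 2.001232) / (-1.776) = -1.5058,   |z_1| = 1.5058.
  z_2 = (0.673 - 2.001232) / (-1.776) = 0.7479,   |z_2| = 0.7479.
Moduli of all roots: 1.5058, 0.7479.
All moduli strictly greater than 1? No.
Verdict: Not invertible.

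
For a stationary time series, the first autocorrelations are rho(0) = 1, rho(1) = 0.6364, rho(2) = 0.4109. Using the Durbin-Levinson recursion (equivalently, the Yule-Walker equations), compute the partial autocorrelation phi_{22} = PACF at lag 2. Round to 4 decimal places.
\phi_{22} = 0.0099

The PACF at lag k is phi_{kk}, the last component of the solution
to the Yule-Walker system G_k phi = r_k where
  (G_k)_{ij} = rho(|i - j|), (r_k)_i = rho(i), i,j = 1..k.
Equivalently, Durbin-Levinson gives phi_{kk} iteratively:
  phi_{11} = rho(1)
  phi_{kk} = [rho(k) - sum_{j=1..k-1} phi_{k-1,j} rho(k-j)]
            / [1 - sum_{j=1..k-1} phi_{k-1,j} rho(j)],
  phi_{k,j} = phi_{k-1,j} - phi_{kk} phi_{k-1,k-j},  j = 1..k-1.
Step k = 1:
  phi_11 = rho(1) = 0.6364.
Step k = 2:
  phi_22 = [rho(2) - phi_11 rho(1)] / [1 - phi_11 rho(1)] = [0.4109 - (0.6364)(0.6364)] / [1 - (0.6364)(0.6364)]
         = 0.00589504 / 0.59499504 = 0.0099.
Therefore phi_{22} = 0.0099.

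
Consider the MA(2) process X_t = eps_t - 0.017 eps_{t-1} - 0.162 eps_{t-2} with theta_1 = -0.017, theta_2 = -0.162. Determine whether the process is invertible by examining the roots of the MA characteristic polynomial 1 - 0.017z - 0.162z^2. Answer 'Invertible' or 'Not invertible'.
\text{Invertible}

The MA(q) characteristic polynomial is P(z) = 1 - 0.017z - 0.162z^2.
Invertibility requires all roots to lie outside the unit circle, i.e. |z| > 1 for every root.
Set 1 + (-0.017) z + (-0.162) z^2 = 0, i.e. a z^2 + b z + c = 0 with a = -0.162, b = -0.017, c = 1.
Discriminant D = b^2 - 4ac = (-0.017)^2 - 4*(-0.162)*1 = 0.000289 - (-0.648) = 0.648289.
D >= 0, so the roots are real: z = (-b +/- sqrt(D)) / (2a) = (0.017 +/- 0.805164) / (-0.324).
  z_1 = (0.017 + 0.805164) / (-0.324) = -2.5375,   |z_1| = 2.5375.
  z_2 = (0.017 - 0.805164) / (-0.324) = 2.4326,   |z_2| = 2.4326.
Moduli of all roots: 2.5375, 2.4326.
All moduli strictly greater than 1? Yes.
Verdict: Invertible.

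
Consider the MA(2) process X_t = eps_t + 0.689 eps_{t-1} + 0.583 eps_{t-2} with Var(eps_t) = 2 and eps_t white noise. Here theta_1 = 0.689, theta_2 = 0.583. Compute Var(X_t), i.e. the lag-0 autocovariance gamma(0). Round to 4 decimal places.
\gamma(0) = 3.6292

For an MA(q) process X_t = eps_t + sum_i theta_i eps_{t-i} with
Var(eps_t) = sigma^2, the variance is
  gamma(0) = sigma^2 * (1 + sum_i theta_i^2).
  sum_i theta_i^2 = (0.689)^2 + (0.583)^2 = 0.474721 + 0.339889 = 0.81461.
  gamma(0) = 2 * (1 + 0.81461) = 2 * 1.81461 = 3.62922, which rounds to 3.6292.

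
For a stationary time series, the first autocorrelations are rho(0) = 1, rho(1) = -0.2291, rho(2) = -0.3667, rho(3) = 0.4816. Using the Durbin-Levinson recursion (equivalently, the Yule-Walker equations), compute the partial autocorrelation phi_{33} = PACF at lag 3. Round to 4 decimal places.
\phi_{33} = 0.3400

The PACF at lag k is phi_{kk}, the last component of the solution
to the Yule-Walker system G_k phi = r_k where
  (G_k)_{ij} = rho(|i - j|), (r_k)_i = rho(i), i,j = 1..k.
Equivalently, Durbin-Levinson gives phi_{kk} iteratively:
  phi_{11} = rho(1)
  phi_{kk} = [rho(k) - sum_{j=1..k-1} phi_{k-1,j} rho(k-j)]
            / [1 - sum_{j=1..k-1} phi_{k-1,j} rho(j)],
  phi_{k,j} = phi_{k-1,j} - phi_{kk} phi_{k-1,k-j},  j = 1..k-1.
Step k = 1:
  phi_11 = rho(1) = -0.2291.
Step k = 2:
  phi_22 = [rho(2) - phi_11 rho(1)] / [1 - phi_11 rho(1)] = [-0.3667 - (-0.2291)(-0.2291)] / [1 - (-0.2291)(-0.2291)]
         = -0.41918681 / 0.94751319 = -0.442407.
  Update: phi_21 = phi_11 - phi_22 phi_11 = -0.2291 - (-0.442407)(-0.2291) = -0.330456.
Step k = 3:
  phi_33 = [rho(3) - phi_21 rho(2) - phi_22 rho(1)] / [1 - phi_21 rho(1) - phi_22 rho(2)]
    numerator   = 0.4816 - (-0.330456)(-0.3667) - (-0.442407)(-0.2291) = 0.25906643
    denominator = 1 - (-0.330456)(-0.2291) - (-0.442407)(-0.3667) = 0.76206186
  phi_33 = 0.25906643 / 0.76206186 = 0.34.
Therefore phi_{33} = 0.3400.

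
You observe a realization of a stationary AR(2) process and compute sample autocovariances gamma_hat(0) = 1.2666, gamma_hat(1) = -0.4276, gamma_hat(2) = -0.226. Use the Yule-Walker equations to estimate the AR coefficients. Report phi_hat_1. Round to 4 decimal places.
\hat\phi_{1} = -0.4490

The Yule-Walker equations for an AR(p) process read, in matrix form,
  Gamma_p phi = r_p,   with   (Gamma_p)_{ij} = gamma(|i - j|),
                       (r_p)_i = gamma(i),   i,j = 1..p.
Substitute the sample gammas (Toeplitz matrix and right-hand side of size 2):
  Gamma_p = [[1.2666, -0.4276], [-0.4276, 1.2666]]
  r_p     = [-0.4276, -0.226]
Written out:
  1.2666 phi_1 - 0.4276 phi_2 = -0.4276
  -0.4276 phi_1 + 1.2666 phi_2 = -0.226
Solve by Cramer's rule:
  det = gamma(0)^2 - gamma(1)^2 = (1.2666)^2 - (-0.4276)^2 = 1.60427556 - 0.18284176 = 1.4214338
  phi_hat_1 = [gamma(1) gamma(0) - gamma(1) gamma(2)] / det = [(-0.4276)(1.2666) - (-0.4276)(-0.226)] / 1.4214338 = -0.63823576 / 1.4214338 = -0.449
  phi_hat_2 = [gamma(0) gamma(2) - gamma(1)^2] / det = [(1.2666)(-0.226) - (-0.4276)^2] / 1.4214338 = -0.46909336 / 1.4214338 = -0.33
So phi_hat = [-0.4490, -0.3300].
Therefore phi_hat_1 = -0.4490.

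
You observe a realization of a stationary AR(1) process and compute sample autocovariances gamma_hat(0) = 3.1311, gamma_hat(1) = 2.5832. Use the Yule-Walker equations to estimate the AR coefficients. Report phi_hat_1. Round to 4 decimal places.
\hat\phi_{1} = 0.8250

The Yule-Walker equations for an AR(p) process read, in matrix form,
  Gamma_p phi = r_p,   with   (Gamma_p)_{ij} = gamma(|i - j|),
                       (r_p)_i = gamma(i),   i,j = 1..p.
Substitute the sample gammas (Toeplitz matrix and right-hand side of size 1):
  Gamma_p = [[3.1311]]
  r_p     = [2.5832]
With p = 1 this is the single equation gamma(0) phi_1 = gamma(1):
  phi_hat_1 = gamma(1) / gamma(0) = 2.5832 / 3.1311 = 0.8250.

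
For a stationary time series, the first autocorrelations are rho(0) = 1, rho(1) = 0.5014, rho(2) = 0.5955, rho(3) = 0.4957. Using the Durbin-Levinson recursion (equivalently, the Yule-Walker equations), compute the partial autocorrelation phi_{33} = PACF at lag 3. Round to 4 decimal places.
\phi_{33} = 0.1760

The PACF at lag k is phi_{kk}, the last component of the solution
to the Yule-Walker system G_k phi = r_k where
  (G_k)_{ij} = rho(|i - j|), (r_k)_i = rho(i), i,j = 1..k.
Equivalently, Durbin-Levinson gives phi_{kk} iteratively:
  phi_{11} = rho(1)
  phi_{kk} = [rho(k) - sum_{j=1..k-1} phi_{k-1,j} rho(k-j)]
            / [1 - sum_{j=1..k-1} phi_{k-1,j} rho(j)],
  phi_{k,j} = phi_{k-1,j} - phi_{kk} phi_{k-1,k-j},  j = 1..k-1.
Step k = 1:
  phi_11 = rho(1) = 0.5014.
Step k = 2:
  phi_22 = [rho(2) - phi_11 rho(1)] / [1 - phi_11 rho(1)] = [0.5955 - (0.5014)(0.5014)] / [1 - (0.5014)(0.5014)]
         = 0.34409804 / 0.74859804 = 0.459657.
  Update: phi_21 = phi_11 - phi_22 phi_11 = 0.5014 - (0.459657)(0.5014) = 0.270928.
Step k = 3:
  phi_33 = [rho(3) - phi_21 rho(2) - phi_22 rho(1)] / [1 - phi_21 rho(1) - phi_22 rho(2)]
    numerator   = 0.4957 - (0.270928)(0.5955) - (0.459657)(0.5014) = 0.10389045
    denominator = 1 - (0.270928)(0.5014) - (0.459657)(0.5955) = 0.5904311
  phi_33 = 0.10389045 / 0.5904311 = 0.176.
Therefore phi_{33} = 0.1760.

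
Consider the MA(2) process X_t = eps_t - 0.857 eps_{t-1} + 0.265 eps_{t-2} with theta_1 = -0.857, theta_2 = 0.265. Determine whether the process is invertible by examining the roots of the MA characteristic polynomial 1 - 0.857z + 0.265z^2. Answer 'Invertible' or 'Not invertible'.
\text{Invertible}

The MA(q) characteristic polynomial is P(z) = 1 - 0.857z + 0.265z^2.
Invertibility requires all roots to lie outside the unit circle, i.e. |z| > 1 for every root.
Set 1 + (-0.857) z + (0.265) z^2 = 0, i.e. a z^2 + b z + c = 0 with a = 0.265, b = -0.857, c = 1.
Discriminant D = b^2 - 4ac = (-0.857)^2 - 4*(0.265)*1 = 0.734449 - (1.06) = -0.325551.
D < 0, so the roots are the complex-conjugate pair z = (-b +/- i sqrt(-D)) / (2a) = 1.617 +/- 1.0765i.
For a conjugate pair |z|^2 = z * conj(z) = (product of roots) = c/a = 1/(0.265) = 3.773585, so |z| = sqrt(3.773585) = 1.9426 for both roots.
Moduli of all roots: 1.9426, 1.9426.
All moduli strictly greater than 1? Yes.
Verdict: Invertible.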